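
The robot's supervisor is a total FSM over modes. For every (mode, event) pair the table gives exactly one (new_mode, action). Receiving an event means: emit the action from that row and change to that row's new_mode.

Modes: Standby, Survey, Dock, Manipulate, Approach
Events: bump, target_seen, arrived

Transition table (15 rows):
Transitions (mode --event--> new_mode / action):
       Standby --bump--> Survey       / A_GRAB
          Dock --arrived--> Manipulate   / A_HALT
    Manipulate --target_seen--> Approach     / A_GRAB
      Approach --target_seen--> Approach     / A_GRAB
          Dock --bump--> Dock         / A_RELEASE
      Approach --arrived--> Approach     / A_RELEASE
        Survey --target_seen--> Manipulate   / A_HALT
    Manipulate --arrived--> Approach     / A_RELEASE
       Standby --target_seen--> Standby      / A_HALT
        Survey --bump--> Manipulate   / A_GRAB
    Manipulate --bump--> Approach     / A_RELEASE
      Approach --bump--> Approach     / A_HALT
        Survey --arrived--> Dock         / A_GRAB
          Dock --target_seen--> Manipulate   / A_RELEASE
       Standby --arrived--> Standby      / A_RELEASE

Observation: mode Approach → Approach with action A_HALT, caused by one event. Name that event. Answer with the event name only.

try bump: (Approach, bump) → (Approach, A_HALT)  ← matches
try target_seen: (Approach, target_seen) → (Approach, A_GRAB)
try arrived: (Approach, arrived) → (Approach, A_RELEASE)

bump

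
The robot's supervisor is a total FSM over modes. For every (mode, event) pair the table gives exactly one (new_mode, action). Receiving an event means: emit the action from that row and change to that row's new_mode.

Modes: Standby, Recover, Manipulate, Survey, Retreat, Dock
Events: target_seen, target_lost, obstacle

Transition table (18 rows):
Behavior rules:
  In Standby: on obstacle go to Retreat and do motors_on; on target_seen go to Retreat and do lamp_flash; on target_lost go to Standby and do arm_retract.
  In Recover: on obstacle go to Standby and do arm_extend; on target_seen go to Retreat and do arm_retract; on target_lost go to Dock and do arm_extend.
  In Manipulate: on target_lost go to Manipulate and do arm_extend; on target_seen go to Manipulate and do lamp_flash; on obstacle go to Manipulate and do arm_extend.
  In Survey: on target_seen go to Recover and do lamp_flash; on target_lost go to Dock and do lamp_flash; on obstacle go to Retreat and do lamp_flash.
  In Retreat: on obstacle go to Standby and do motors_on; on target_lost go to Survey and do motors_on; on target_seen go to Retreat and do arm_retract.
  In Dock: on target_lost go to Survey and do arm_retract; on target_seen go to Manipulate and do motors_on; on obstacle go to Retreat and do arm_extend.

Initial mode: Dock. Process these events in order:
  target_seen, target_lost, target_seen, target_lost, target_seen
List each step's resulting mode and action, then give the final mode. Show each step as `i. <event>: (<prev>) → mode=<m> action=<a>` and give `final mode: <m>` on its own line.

final mode: Manipulate

1. target_seen: (Dock) → mode=Manipulate action=motors_on
2. target_lost: (Manipulate) → mode=Manipulate action=arm_extend
3. target_seen: (Manipulate) → mode=Manipulate action=lamp_flash
4. target_lost: (Manipulate) → mode=Manipulate action=arm_extend
5. target_seen: (Manipulate) → mode=Manipulate action=lamp_flash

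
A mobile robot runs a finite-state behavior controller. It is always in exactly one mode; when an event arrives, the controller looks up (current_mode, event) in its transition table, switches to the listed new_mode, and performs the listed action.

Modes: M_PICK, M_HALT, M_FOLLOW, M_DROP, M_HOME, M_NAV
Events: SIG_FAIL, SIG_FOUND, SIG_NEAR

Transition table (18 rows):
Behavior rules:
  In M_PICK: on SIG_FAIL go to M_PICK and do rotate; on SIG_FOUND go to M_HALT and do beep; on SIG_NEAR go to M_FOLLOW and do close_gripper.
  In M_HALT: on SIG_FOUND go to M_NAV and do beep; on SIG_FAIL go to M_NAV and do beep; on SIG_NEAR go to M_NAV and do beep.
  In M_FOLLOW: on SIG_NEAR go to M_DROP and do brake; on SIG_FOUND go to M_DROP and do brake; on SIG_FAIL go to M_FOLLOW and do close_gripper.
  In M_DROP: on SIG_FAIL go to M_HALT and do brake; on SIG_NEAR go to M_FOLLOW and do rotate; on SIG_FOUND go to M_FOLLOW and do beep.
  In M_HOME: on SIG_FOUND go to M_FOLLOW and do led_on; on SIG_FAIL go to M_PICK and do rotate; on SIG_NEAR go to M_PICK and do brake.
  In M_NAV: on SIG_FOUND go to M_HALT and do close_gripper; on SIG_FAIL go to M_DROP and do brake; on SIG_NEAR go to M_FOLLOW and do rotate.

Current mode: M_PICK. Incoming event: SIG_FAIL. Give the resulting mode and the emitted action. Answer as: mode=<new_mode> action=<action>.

mode=M_PICK action=rotate

current mode = M_PICK; filter table to that mode:
  (M_PICK, SIG_FAIL) → (M_PICK, rotate)  ← event matches
  (M_PICK, SIG_FOUND) → (M_HALT, beep)
  (M_PICK, SIG_NEAR) → (M_FOLLOW, close_gripper)
event = SIG_FAIL selects (M_PICK, rotate)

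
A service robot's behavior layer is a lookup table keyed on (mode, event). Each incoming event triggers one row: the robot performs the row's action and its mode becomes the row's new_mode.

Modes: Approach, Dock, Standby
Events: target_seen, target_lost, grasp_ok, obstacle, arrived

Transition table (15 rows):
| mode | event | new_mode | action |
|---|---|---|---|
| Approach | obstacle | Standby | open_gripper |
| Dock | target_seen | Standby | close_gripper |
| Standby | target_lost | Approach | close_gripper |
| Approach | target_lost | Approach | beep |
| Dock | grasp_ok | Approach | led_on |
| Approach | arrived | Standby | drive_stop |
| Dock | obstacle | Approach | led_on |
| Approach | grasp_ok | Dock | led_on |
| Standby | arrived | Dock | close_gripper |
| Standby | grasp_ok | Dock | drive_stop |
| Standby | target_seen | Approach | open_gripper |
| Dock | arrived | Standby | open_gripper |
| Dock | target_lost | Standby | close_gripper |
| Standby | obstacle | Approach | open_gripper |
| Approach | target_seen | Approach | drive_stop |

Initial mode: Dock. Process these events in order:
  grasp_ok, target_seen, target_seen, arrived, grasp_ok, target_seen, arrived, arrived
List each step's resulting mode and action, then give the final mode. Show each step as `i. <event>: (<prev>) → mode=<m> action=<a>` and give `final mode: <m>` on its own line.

final mode: Standby

1. grasp_ok: (Dock) → mode=Approach action=led_on
2. target_seen: (Approach) → mode=Approach action=drive_stop
3. target_seen: (Approach) → mode=Approach action=drive_stop
4. arrived: (Approach) → mode=Standby action=drive_stop
5. grasp_ok: (Standby) → mode=Dock action=drive_stop
6. target_seen: (Dock) → mode=Standby action=close_gripper
7. arrived: (Standby) → mode=Dock action=close_gripper
8. arrived: (Dock) → mode=Standby action=open_gripper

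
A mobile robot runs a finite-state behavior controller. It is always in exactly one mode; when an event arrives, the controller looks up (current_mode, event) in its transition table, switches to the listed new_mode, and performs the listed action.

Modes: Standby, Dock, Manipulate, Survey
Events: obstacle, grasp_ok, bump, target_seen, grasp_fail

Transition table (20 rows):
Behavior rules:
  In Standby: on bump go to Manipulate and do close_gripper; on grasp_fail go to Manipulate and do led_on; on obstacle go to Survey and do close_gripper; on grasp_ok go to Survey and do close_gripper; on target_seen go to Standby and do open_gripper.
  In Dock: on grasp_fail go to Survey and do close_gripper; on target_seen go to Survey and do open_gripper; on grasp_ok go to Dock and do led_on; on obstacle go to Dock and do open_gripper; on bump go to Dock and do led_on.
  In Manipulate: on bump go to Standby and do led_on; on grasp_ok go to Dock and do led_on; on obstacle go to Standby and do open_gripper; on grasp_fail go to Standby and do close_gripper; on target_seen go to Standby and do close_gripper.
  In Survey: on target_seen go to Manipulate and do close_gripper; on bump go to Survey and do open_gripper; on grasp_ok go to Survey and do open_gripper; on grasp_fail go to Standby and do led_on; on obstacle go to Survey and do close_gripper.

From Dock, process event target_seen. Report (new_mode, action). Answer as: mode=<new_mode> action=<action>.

mode=Survey action=open_gripper

current mode = Dock; filter table to that mode:
  (Dock, grasp_fail) → (Survey, close_gripper)
  (Dock, target_seen) → (Survey, open_gripper)  ← event matches
  (Dock, grasp_ok) → (Dock, led_on)
  (Dock, obstacle) → (Dock, open_gripper)
  (Dock, bump) → (Dock, led_on)
event = target_seen selects (Survey, open_gripper)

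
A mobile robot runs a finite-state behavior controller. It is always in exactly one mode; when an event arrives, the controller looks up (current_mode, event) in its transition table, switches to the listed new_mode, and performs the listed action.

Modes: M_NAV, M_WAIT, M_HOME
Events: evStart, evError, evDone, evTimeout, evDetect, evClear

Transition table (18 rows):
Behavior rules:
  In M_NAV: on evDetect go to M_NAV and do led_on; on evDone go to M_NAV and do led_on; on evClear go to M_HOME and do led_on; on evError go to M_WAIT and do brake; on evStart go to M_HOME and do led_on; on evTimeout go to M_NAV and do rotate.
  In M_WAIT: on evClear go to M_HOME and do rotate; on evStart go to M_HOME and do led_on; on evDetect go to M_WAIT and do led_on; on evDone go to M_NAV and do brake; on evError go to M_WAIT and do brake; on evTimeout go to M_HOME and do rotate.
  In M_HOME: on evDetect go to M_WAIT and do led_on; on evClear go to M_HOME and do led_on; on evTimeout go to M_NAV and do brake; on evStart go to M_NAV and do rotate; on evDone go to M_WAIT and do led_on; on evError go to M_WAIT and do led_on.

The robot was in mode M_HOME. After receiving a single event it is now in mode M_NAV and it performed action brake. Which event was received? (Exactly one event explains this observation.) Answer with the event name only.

try evStart: (M_HOME, evStart) → (M_NAV, rotate)
try evError: (M_HOME, evError) → (M_WAIT, led_on)
try evDone: (M_HOME, evDone) → (M_WAIT, led_on)
try evTimeout: (M_HOME, evTimeout) → (M_NAV, brake)  ← matches
try evDetect: (M_HOME, evDetect) → (M_WAIT, led_on)
try evClear: (M_HOME, evClear) → (M_HOME, led_on)

evTimeout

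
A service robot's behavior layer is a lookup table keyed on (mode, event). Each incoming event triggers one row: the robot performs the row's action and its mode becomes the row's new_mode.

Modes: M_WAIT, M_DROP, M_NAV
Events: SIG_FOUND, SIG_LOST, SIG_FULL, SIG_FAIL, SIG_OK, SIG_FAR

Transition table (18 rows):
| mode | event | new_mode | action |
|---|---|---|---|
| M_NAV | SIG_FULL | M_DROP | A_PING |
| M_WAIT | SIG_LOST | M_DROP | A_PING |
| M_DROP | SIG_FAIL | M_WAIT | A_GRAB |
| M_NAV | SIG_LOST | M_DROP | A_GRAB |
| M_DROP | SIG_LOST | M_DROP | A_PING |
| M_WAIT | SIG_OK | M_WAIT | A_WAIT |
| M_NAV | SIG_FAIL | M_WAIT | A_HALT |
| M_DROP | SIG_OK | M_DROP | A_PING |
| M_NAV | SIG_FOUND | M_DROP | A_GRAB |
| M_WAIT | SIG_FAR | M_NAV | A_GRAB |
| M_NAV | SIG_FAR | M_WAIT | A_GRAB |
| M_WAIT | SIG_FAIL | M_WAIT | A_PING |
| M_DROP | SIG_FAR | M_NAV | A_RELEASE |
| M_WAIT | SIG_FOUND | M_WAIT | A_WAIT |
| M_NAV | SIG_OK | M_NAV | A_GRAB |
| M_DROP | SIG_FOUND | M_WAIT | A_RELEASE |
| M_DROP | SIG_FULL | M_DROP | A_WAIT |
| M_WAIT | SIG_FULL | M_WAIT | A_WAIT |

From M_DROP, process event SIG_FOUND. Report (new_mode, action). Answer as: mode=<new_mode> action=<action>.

mode=M_WAIT action=A_RELEASE

current mode = M_DROP; filter table to that mode:
  (M_DROP, SIG_FAIL) → (M_WAIT, A_GRAB)
  (M_DROP, SIG_LOST) → (M_DROP, A_PING)
  (M_DROP, SIG_OK) → (M_DROP, A_PING)
  (M_DROP, SIG_FAR) → (M_NAV, A_RELEASE)
  (M_DROP, SIG_FOUND) → (M_WAIT, A_RELEASE)  ← event matches
  (M_DROP, SIG_FULL) → (M_DROP, A_WAIT)
event = SIG_FOUND selects (M_WAIT, A_RELEASE)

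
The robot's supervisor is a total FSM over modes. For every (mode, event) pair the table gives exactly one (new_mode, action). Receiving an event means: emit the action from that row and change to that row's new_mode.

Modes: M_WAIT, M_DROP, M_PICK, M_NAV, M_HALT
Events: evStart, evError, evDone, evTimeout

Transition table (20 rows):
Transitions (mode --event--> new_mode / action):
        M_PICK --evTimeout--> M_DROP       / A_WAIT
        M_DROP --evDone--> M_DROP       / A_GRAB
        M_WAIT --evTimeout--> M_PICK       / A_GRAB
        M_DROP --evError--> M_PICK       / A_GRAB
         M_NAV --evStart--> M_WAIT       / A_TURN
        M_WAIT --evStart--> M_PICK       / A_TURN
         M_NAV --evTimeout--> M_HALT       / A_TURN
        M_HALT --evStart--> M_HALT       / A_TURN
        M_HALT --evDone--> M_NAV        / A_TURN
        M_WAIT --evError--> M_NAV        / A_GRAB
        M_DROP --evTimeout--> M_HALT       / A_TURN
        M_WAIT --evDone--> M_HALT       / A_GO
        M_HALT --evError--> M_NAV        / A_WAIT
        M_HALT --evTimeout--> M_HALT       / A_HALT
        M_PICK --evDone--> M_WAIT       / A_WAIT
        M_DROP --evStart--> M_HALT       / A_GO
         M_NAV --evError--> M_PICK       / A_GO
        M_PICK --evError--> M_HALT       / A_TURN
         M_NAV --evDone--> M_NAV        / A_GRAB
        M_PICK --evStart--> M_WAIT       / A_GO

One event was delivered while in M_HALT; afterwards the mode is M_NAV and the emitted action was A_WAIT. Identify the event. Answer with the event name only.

evError

try evStart: (M_HALT, evStart) → (M_HALT, A_TURN)
try evError: (M_HALT, evError) → (M_NAV, A_WAIT)  ← matches
try evDone: (M_HALT, evDone) → (M_NAV, A_TURN)
try evTimeout: (M_HALT, evTimeout) → (M_HALT, A_HALT)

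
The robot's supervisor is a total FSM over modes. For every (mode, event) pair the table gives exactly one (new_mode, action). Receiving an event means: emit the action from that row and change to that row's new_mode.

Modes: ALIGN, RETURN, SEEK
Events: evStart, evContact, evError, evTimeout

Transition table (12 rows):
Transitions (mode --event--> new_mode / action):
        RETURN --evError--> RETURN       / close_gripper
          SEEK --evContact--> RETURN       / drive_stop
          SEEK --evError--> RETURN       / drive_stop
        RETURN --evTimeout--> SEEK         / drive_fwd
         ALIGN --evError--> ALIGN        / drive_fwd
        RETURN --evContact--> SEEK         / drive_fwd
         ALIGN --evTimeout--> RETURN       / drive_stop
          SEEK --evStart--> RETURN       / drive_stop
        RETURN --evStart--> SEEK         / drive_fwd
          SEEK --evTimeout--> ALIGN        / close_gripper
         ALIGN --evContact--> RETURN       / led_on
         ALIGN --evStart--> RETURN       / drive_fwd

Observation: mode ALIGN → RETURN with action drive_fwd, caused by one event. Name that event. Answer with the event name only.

evStart

try evStart: (ALIGN, evStart) → (RETURN, drive_fwd)  ← matches
try evContact: (ALIGN, evContact) → (RETURN, led_on)
try evError: (ALIGN, evError) → (ALIGN, drive_fwd)
try evTimeout: (ALIGN, evTimeout) → (RETURN, drive_stop)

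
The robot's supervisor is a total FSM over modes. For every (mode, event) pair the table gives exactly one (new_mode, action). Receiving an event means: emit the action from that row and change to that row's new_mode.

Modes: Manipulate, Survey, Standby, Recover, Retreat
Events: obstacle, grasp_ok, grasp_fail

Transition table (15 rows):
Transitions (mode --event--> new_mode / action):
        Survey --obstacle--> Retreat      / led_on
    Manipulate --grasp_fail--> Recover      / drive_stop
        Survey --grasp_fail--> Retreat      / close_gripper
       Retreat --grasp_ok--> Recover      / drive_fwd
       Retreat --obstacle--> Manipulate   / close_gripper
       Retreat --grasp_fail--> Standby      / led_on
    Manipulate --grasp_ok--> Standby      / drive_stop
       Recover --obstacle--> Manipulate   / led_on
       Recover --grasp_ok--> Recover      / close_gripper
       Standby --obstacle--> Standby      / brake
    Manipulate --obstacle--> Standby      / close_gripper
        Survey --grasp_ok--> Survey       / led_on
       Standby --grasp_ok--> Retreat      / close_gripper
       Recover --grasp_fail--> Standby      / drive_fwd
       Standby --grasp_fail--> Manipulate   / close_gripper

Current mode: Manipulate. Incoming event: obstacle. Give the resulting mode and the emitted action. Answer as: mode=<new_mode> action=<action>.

current mode = Manipulate; filter table to that mode:
  (Manipulate, grasp_fail) → (Recover, drive_stop)
  (Manipulate, grasp_ok) → (Standby, drive_stop)
  (Manipulate, obstacle) → (Standby, close_gripper)  ← event matches
event = obstacle selects (Standby, close_gripper)

mode=Standby action=close_gripper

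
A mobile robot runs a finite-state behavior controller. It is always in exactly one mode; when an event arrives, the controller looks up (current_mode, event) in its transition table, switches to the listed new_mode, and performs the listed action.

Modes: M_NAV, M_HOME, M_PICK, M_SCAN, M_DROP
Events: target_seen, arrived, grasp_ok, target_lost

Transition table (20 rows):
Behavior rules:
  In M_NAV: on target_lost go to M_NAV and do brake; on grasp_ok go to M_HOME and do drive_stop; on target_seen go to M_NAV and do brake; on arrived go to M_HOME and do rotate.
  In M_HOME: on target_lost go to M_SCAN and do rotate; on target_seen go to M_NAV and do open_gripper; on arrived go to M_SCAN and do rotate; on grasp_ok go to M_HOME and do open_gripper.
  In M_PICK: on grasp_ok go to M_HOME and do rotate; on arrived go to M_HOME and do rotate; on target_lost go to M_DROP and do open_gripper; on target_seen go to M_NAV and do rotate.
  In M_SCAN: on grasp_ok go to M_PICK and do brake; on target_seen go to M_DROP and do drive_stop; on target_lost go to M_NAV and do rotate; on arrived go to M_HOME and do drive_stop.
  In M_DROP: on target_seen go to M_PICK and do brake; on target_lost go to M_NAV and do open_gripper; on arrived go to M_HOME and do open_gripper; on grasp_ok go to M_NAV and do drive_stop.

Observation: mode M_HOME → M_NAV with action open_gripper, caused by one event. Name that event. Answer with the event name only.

try target_seen: (M_HOME, target_seen) → (M_NAV, open_gripper)  ← matches
try arrived: (M_HOME, arrived) → (M_SCAN, rotate)
try grasp_ok: (M_HOME, grasp_ok) → (M_HOME, open_gripper)
try target_lost: (M_HOME, target_lost) → (M_SCAN, rotate)

target_seen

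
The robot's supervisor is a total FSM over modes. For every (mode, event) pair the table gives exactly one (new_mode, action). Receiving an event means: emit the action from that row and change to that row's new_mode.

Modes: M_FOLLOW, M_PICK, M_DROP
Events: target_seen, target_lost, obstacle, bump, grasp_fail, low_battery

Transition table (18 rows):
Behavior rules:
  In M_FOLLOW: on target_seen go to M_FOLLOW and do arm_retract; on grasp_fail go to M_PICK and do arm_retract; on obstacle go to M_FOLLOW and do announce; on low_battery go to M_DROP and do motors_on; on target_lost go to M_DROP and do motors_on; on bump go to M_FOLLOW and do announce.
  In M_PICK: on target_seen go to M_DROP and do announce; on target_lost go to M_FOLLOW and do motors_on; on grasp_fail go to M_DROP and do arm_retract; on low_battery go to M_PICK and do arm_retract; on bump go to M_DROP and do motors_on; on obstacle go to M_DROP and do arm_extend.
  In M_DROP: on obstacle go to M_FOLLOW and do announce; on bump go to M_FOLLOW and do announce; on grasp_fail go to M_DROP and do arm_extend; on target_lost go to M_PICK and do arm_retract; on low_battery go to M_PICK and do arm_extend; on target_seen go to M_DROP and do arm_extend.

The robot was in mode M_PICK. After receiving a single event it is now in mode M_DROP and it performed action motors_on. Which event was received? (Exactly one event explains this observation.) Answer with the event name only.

try target_seen: (M_PICK, target_seen) → (M_DROP, announce)
try target_lost: (M_PICK, target_lost) → (M_FOLLOW, motors_on)
try obstacle: (M_PICK, obstacle) → (M_DROP, arm_extend)
try bump: (M_PICK, bump) → (M_DROP, motors_on)  ← matches
try grasp_fail: (M_PICK, grasp_fail) → (M_DROP, arm_retract)
try low_battery: (M_PICK, low_battery) → (M_PICK, arm_retract)

bump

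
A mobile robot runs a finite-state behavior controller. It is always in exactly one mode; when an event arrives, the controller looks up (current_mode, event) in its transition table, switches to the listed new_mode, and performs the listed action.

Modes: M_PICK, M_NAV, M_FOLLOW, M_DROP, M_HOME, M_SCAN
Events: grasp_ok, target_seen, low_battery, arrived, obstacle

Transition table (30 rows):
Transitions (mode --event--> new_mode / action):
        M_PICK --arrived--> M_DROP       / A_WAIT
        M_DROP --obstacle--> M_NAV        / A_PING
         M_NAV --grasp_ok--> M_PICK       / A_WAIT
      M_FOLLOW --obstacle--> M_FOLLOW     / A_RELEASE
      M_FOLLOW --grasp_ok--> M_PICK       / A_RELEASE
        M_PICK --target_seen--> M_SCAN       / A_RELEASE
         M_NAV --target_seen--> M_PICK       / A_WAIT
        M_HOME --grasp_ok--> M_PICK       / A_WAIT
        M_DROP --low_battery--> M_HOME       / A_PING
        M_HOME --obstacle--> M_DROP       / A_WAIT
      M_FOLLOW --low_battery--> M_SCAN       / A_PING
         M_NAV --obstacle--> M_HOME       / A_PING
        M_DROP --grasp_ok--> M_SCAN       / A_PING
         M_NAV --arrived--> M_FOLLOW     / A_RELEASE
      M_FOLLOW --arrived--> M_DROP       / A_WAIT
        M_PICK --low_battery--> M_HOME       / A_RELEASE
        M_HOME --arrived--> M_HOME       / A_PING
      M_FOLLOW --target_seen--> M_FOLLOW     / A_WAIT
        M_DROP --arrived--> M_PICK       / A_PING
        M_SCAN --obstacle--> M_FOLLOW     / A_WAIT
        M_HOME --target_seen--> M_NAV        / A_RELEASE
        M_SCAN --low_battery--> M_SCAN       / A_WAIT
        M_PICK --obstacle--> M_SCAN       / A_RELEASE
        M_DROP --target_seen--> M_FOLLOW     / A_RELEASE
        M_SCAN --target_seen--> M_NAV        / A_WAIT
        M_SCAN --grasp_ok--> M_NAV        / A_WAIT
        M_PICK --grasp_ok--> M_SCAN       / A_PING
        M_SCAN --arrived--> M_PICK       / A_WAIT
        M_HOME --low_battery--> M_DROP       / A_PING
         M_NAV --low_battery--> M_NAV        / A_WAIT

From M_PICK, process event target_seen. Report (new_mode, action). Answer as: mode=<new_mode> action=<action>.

current mode = M_PICK; filter table to that mode:
  (M_PICK, arrived) → (M_DROP, A_WAIT)
  (M_PICK, target_seen) → (M_SCAN, A_RELEASE)  ← event matches
  (M_PICK, low_battery) → (M_HOME, A_RELEASE)
  (M_PICK, obstacle) → (M_SCAN, A_RELEASE)
  (M_PICK, grasp_ok) → (M_SCAN, A_PING)
event = target_seen selects (M_SCAN, A_RELEASE)

mode=M_SCAN action=A_RELEASE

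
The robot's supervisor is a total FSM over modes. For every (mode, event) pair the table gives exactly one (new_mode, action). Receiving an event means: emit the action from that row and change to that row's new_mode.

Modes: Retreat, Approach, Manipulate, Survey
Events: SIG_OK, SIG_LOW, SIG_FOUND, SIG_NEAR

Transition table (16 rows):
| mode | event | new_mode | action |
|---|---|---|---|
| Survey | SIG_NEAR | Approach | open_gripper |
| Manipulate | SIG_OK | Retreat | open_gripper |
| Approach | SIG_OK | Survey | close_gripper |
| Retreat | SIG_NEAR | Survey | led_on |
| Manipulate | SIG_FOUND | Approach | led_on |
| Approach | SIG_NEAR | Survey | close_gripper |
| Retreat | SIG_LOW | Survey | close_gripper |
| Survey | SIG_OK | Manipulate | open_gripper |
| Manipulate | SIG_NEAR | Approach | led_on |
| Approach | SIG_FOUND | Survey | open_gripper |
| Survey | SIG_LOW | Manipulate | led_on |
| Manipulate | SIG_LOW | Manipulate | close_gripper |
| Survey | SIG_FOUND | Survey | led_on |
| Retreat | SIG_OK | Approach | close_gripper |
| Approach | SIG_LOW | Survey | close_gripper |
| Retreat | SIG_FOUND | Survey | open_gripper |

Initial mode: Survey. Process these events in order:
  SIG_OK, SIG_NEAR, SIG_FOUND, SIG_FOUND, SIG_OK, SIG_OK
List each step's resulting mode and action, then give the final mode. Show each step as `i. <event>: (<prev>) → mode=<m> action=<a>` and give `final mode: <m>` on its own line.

1. SIG_OK: (Survey) → mode=Manipulate action=open_gripper
2. SIG_NEAR: (Manipulate) → mode=Approach action=led_on
3. SIG_FOUND: (Approach) → mode=Survey action=open_gripper
4. SIG_FOUND: (Survey) → mode=Survey action=led_on
5. SIG_OK: (Survey) → mode=Manipulate action=open_gripper
6. SIG_OK: (Manipulate) → mode=Retreat action=open_gripper

final mode: Retreat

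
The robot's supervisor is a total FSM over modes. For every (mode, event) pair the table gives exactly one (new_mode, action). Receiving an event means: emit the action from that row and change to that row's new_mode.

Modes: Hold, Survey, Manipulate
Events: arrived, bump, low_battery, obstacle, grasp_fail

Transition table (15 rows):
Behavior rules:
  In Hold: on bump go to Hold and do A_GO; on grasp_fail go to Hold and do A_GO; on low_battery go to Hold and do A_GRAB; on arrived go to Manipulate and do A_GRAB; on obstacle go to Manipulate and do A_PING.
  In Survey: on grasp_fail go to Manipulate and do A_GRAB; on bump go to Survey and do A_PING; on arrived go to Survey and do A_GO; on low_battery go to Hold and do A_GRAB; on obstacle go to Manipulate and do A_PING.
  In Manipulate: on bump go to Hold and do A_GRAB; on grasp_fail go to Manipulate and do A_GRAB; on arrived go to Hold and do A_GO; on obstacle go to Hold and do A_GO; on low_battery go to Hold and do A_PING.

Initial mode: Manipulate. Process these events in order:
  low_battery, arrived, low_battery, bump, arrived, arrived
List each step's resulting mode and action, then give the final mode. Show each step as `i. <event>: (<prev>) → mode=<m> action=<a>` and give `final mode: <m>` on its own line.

final mode: Hold

1. low_battery: (Manipulate) → mode=Hold action=A_PING
2. arrived: (Hold) → mode=Manipulate action=A_GRAB
3. low_battery: (Manipulate) → mode=Hold action=A_PING
4. bump: (Hold) → mode=Hold action=A_GO
5. arrived: (Hold) → mode=Manipulate action=A_GRAB
6. arrived: (Manipulate) → mode=Hold action=A_GO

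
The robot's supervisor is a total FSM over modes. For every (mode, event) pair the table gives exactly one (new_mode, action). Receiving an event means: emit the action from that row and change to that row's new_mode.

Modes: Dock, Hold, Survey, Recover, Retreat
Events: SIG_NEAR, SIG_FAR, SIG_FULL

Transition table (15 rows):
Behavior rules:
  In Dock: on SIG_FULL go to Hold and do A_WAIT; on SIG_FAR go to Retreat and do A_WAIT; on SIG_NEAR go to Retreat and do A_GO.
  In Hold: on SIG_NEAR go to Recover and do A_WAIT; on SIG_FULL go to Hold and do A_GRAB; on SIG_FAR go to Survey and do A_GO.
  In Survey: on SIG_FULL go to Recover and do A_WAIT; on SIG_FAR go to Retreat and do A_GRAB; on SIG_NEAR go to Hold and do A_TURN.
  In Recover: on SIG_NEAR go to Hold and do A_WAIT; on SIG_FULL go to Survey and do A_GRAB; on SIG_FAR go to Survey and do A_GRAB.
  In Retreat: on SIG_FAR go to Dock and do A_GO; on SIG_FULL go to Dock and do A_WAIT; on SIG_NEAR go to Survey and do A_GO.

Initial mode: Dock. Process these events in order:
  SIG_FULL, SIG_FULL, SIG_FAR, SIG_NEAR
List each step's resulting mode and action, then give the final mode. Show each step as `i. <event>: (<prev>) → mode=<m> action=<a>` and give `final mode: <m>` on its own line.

final mode: Hold

1. SIG_FULL: (Dock) → mode=Hold action=A_WAIT
2. SIG_FULL: (Hold) → mode=Hold action=A_GRAB
3. SIG_FAR: (Hold) → mode=Survey action=A_GO
4. SIG_NEAR: (Survey) → mode=Hold action=A_TURN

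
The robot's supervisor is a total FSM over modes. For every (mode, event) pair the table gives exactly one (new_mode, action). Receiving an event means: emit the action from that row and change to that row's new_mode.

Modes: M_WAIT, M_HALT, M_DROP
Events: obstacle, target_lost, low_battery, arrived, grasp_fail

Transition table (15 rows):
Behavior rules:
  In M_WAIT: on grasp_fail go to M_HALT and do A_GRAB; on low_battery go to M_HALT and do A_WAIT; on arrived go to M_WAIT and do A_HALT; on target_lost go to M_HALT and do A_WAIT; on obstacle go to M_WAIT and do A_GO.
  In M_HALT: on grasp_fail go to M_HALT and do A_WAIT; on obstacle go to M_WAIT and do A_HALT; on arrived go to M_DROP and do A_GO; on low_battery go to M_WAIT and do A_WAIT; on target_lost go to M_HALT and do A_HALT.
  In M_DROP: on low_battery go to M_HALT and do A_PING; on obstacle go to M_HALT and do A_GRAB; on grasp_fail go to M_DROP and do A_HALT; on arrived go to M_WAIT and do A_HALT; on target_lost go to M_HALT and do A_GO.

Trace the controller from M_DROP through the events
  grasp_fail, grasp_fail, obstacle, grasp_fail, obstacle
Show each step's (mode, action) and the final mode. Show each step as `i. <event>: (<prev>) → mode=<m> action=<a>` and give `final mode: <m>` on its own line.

1. grasp_fail: (M_DROP) → mode=M_DROP action=A_HALT
2. grasp_fail: (M_DROP) → mode=M_DROP action=A_HALT
3. obstacle: (M_DROP) → mode=M_HALT action=A_GRAB
4. grasp_fail: (M_HALT) → mode=M_HALT action=A_WAIT
5. obstacle: (M_HALT) → mode=M_WAIT action=A_HALT

final mode: M_WAIT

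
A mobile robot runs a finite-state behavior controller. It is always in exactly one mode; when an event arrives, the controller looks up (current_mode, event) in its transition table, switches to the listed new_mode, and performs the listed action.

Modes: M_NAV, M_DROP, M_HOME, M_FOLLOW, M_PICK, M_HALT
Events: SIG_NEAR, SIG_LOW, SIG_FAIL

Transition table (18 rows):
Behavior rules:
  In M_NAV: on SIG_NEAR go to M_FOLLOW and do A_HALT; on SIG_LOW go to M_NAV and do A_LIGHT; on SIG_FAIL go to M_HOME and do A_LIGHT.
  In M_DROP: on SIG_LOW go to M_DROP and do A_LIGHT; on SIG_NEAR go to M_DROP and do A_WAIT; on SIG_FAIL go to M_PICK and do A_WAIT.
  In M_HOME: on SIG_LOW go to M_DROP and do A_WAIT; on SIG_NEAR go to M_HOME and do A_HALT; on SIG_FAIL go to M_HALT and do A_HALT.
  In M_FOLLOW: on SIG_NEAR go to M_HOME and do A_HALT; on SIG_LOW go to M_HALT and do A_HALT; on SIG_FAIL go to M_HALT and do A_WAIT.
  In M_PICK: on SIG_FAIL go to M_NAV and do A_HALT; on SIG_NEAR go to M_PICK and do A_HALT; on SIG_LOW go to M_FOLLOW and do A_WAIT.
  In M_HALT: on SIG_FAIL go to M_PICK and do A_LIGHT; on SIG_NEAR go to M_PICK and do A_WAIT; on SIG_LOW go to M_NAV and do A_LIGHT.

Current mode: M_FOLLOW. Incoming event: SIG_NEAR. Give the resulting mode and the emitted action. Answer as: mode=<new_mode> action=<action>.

current mode = M_FOLLOW; filter table to that mode:
  (M_FOLLOW, SIG_NEAR) → (M_HOME, A_HALT)  ← event matches
  (M_FOLLOW, SIG_LOW) → (M_HALT, A_HALT)
  (M_FOLLOW, SIG_FAIL) → (M_HALT, A_WAIT)
event = SIG_NEAR selects (M_HOME, A_HALT)

mode=M_HOME action=A_HALT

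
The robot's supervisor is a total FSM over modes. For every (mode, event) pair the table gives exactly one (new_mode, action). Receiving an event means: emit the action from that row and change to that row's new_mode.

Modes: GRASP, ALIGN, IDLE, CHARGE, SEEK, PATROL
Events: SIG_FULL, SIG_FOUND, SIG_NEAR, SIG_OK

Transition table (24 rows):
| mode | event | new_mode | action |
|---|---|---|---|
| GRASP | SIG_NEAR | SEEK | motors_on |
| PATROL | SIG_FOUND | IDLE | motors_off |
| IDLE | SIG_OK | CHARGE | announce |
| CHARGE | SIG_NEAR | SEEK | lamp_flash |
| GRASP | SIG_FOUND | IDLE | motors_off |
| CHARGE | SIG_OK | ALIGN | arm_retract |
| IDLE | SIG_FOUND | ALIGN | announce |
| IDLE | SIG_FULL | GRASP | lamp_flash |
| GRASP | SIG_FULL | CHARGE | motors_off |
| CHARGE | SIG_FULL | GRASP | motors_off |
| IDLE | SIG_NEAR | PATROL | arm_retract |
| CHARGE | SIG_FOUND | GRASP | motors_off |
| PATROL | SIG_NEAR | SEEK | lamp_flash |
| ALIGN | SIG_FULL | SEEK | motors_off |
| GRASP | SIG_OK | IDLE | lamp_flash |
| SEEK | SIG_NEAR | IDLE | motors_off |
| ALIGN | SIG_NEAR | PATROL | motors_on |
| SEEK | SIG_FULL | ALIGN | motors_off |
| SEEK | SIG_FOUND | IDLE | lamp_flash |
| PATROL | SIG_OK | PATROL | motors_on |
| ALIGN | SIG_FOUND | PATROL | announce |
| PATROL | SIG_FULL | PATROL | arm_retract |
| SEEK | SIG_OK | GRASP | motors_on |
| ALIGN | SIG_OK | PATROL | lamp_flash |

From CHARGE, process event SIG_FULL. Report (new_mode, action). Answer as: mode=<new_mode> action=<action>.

mode=GRASP action=motors_off

current mode = CHARGE; filter table to that mode:
  (CHARGE, SIG_NEAR) → (SEEK, lamp_flash)
  (CHARGE, SIG_OK) → (ALIGN, arm_retract)
  (CHARGE, SIG_FULL) → (GRASP, motors_off)  ← event matches
  (CHARGE, SIG_FOUND) → (GRASP, motors_off)
event = SIG_FULL selects (GRASP, motors_off)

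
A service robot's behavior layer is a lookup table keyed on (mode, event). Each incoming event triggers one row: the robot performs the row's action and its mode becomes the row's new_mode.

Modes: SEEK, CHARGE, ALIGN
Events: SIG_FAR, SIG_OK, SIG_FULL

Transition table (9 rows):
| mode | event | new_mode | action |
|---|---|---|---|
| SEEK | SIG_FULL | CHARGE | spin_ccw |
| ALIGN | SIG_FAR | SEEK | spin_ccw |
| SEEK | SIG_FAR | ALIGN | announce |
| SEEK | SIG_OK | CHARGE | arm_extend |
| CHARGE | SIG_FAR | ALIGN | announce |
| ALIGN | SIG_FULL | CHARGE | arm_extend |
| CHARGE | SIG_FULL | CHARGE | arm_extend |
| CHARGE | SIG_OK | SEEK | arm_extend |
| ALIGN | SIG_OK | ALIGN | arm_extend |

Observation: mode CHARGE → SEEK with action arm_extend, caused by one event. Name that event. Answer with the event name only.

SIG_OK

try SIG_FAR: (CHARGE, SIG_FAR) → (ALIGN, announce)
try SIG_OK: (CHARGE, SIG_OK) → (SEEK, arm_extend)  ← matches
try SIG_FULL: (CHARGE, SIG_FULL) → (CHARGE, arm_extend)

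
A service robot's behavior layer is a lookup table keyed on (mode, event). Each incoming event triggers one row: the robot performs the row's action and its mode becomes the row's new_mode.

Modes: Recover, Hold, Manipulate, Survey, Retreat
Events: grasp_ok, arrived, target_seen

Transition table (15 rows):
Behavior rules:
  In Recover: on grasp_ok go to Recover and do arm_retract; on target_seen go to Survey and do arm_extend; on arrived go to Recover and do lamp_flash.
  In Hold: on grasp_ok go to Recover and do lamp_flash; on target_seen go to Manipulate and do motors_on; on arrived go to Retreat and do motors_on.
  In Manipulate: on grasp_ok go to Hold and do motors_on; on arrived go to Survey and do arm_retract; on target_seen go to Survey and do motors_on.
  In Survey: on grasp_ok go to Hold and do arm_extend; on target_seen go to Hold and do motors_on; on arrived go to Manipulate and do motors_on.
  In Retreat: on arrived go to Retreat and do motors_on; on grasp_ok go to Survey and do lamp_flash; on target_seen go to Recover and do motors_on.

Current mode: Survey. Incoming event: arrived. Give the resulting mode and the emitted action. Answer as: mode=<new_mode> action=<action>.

current mode = Survey; filter table to that mode:
  (Survey, grasp_ok) → (Hold, arm_extend)
  (Survey, target_seen) → (Hold, motors_on)
  (Survey, arrived) → (Manipulate, motors_on)  ← event matches
event = arrived selects (Manipulate, motors_on)

mode=Manipulate action=motors_on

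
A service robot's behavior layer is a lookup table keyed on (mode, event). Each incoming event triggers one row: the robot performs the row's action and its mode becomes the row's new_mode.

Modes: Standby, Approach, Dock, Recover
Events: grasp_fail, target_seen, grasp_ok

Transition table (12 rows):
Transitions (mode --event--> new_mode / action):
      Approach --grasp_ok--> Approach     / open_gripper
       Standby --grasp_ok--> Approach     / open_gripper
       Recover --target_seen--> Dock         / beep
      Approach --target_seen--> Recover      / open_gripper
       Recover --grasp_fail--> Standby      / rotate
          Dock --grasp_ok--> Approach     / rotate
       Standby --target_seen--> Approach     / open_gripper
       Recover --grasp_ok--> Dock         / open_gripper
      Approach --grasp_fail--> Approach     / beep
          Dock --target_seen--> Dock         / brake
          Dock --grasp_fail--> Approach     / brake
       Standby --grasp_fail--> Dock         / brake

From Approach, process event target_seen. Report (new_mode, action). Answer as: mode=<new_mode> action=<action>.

mode=Recover action=open_gripper

current mode = Approach; filter table to that mode:
  (Approach, grasp_ok) → (Approach, open_gripper)
  (Approach, target_seen) → (Recover, open_gripper)  ← event matches
  (Approach, grasp_fail) → (Approach, beep)
event = target_seen selects (Recover, open_gripper)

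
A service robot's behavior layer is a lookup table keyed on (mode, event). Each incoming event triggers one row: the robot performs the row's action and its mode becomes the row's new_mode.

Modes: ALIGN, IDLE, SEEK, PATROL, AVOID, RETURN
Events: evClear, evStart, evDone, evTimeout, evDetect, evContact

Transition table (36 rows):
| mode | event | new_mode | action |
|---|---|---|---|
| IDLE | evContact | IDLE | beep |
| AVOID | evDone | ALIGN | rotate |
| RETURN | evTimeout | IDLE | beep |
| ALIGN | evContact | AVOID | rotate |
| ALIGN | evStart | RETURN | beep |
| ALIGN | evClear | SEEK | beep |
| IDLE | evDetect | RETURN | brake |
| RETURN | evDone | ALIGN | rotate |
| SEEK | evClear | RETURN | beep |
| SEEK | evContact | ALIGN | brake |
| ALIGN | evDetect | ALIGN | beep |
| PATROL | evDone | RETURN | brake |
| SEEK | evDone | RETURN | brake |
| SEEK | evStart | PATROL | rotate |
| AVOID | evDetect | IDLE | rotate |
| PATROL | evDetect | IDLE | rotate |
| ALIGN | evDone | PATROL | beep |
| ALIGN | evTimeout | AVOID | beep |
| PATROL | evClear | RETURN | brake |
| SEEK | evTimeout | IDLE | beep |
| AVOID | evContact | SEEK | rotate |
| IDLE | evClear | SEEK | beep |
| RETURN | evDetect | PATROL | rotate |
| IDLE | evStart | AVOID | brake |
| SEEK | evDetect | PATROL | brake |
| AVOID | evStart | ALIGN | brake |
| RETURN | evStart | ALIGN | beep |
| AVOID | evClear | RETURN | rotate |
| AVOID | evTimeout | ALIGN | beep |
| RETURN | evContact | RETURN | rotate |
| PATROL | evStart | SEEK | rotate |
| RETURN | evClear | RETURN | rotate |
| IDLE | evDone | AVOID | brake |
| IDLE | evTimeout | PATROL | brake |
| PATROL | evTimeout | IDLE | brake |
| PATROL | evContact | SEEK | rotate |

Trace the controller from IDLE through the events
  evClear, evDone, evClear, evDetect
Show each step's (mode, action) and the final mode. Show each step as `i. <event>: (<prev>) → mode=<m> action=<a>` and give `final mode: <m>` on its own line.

1. evClear: (IDLE) → mode=SEEK action=beep
2. evDone: (SEEK) → mode=RETURN action=brake
3. evClear: (RETURN) → mode=RETURN action=rotate
4. evDetect: (RETURN) → mode=PATROL action=rotate

final mode: PATROL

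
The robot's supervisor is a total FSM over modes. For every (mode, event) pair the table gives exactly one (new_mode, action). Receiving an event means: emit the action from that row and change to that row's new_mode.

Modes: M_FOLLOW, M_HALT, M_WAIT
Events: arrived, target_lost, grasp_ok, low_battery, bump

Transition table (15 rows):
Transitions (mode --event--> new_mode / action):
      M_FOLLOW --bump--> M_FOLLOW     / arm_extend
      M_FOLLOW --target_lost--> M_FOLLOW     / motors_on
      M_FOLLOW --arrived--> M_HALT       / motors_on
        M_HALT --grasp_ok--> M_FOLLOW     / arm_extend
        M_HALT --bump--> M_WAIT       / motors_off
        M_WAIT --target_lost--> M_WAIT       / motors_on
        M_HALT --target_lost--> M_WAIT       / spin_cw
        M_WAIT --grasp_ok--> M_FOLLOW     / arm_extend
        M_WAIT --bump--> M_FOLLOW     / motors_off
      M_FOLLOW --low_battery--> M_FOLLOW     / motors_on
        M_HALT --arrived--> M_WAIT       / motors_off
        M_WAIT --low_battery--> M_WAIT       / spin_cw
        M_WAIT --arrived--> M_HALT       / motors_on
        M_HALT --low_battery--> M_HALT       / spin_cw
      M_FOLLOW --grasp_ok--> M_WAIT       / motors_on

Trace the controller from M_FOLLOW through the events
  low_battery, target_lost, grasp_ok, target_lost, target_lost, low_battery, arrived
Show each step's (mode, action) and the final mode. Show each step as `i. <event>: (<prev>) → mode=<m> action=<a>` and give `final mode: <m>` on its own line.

1. low_battery: (M_FOLLOW) → mode=M_FOLLOW action=motors_on
2. target_lost: (M_FOLLOW) → mode=M_FOLLOW action=motors_on
3. grasp_ok: (M_FOLLOW) → mode=M_WAIT action=motors_on
4. target_lost: (M_WAIT) → mode=M_WAIT action=motors_on
5. target_lost: (M_WAIT) → mode=M_WAIT action=motors_on
6. low_battery: (M_WAIT) → mode=M_WAIT action=spin_cw
7. arrived: (M_WAIT) → mode=M_HALT action=motors_on

final mode: M_HALT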